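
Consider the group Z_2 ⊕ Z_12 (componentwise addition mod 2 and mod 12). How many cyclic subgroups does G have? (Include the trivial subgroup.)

12

Group the elements of G by the cyclic subgroup they generate; each cyclic subgroup of order d accounts for φ(d) elements.
Cyclic subgroups by order — order 1: 1; order 2: 3; order 3: 1; order 4: 2; order 6: 3; order 12: 2.
Total: 12.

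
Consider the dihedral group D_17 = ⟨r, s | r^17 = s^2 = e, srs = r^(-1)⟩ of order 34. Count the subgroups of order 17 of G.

|G| = 34 and 17 | 34, so subgroups of order 17 are possible by Lagrange.
The subgroups of order 17 are: {e, r, r^2, r^3, r^4, r^5, r^6, r^7, r^8, r^9, r^10, r^11, r^12, r^13, r^14, r^15, r^16}.
So G has 1 subgroup of order 17.

1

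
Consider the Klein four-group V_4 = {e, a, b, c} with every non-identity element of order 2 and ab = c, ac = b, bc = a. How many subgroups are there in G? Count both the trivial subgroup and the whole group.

5

|G| = 4, so by Lagrange every subgroup order divides 4. Divisors: 1, 2, 4.
Subgroups by order — order 1: 1; order 2: 3; order 4: 1.
Total: 1 + 3 + 1 = 5.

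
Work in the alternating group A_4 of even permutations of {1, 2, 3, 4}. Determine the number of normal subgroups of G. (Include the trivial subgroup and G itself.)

G has 10 subgroups. Checking conjugation-invariance by order — order 1: 1/1 normal; order 2: 0/3 normal; order 3: 0/4 normal; order 4: 1/1 normal; order 12: 1/1 normal.
Total normal subgroups: 3.

3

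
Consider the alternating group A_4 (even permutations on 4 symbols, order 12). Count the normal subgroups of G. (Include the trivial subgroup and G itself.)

3

G has 10 subgroups. Checking conjugation-invariance by order — order 1: 1/1 normal; order 2: 0/3 normal; order 3: 0/4 normal; order 4: 1/1 normal; order 12: 1/1 normal.
Total normal subgroups: 3.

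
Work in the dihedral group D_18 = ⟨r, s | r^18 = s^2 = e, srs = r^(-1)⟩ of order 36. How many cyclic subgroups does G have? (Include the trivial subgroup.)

24

Group the elements of G by the cyclic subgroup they generate; each cyclic subgroup of order d accounts for φ(d) elements.
Cyclic subgroups by order — order 1: 1; order 2: 19; order 3: 1; order 6: 1; order 9: 1; order 18: 1.
Total: 24.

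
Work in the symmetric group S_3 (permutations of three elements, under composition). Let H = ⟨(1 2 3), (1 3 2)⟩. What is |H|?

|⟨(1 2 3)⟩| = 3 and |⟨(1 3 2)⟩| = 3, so |H| is a multiple of lcm(3, 3) = 3 and divides |G| = 6.
Closing under the operation: H = {e, (1 2 3), (1 3 2)}, so |H| = 3.

3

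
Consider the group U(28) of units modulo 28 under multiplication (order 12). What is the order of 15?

2

Compute successive powers of 15 mod 28: 15, 1; 15^2 ≡ 1 (mod 28).
So |⟨15⟩| = 2.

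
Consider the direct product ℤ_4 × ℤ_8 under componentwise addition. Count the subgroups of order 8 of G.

|G| = 32 and 8 | 32, so subgroups of order 8 are possible by Lagrange.
The subgroups of order 8 are: {(0,0), (0,1), (0,2), (0,3), (0,4), (0,5), (0,6), (0,7)}; {(0,0), (0,2), (0,4), (0,6), (2,0), (2,2), (2,4), (2,6)}; {(0,0), (0,2), (0,4), (0,6), (2,1), (2,3), (2,5), (2,7)}; {(0,0), (0,4), (1,0), (1,4), (2,0), (2,4), (3,0), (3,4)}; … (7 in all).
So G has 7 subgroups of order 8.

7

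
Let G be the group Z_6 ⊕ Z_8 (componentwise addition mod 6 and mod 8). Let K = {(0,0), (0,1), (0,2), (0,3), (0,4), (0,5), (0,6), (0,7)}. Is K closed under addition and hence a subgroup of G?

|K| = 8 divides |G| = 48, consistent with Lagrange.
K contains the identity, every element's inverse is in K, and K is closed under +: it is a subgroup.
In fact K = ⟨(0,1)⟩.

Yes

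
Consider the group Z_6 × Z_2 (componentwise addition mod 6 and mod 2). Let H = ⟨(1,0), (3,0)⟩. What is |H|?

|⟨(1,0)⟩| = 6 and |⟨(3,0)⟩| = 2, so |H| is a multiple of lcm(6, 2) = 6 and divides |G| = 12.
Closing under the operation: H = {(0,0), (1,0), (2,0), (3,0), (4,0), (5,0)}, so |H| = 6.

6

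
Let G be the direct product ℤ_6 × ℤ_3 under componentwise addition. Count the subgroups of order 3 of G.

4

|G| = 18 and 3 | 18, so subgroups of order 3 are possible by Lagrange.
The subgroups of order 3 are: {(0,0), (0,1), (0,2)}; {(0,0), (2,0), (4,0)}; {(0,0), (2,1), (4,2)}; {(0,0), (2,2), (4,1)}.
So G has 4 subgroups of order 3.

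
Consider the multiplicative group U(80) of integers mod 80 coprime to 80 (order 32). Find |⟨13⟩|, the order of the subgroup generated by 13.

4

Compute successive powers of 13 mod 80: 13, 9, 37, 1; 13^4 ≡ 1 (mod 80).
So |⟨13⟩| = 4.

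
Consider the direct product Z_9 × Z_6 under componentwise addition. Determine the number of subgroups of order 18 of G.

4

|G| = 54 and 18 | 54, so subgroups of order 18 are possible by Lagrange.
The subgroups of order 18 are: {(0,0), (0,1), (0,2), (0,3), (0,4), (0,5), (3,0), (3,1), (3,2), (3,3), (3,4), (3,5), (6,0), (6,1), (6,2), (6,3), (6,4), (6,5)}; {(0,0), (0,3), (1,0), (1,3), (2,0), (2,3), (3,0), (3,3), (4,0), (4,3), (5,0), (5,3), (6,0), (6,3), (7,0), (7,3), (8,0), (8,3)}; {(0,0), (0,3), (1,1), (1,4), (2,2), (2,5), (3,0), (3,3), (4,1), (4,4), (5,2), (5,5), (6,0), (6,3), (7,1), (7,4), (8,2), (8,5)}; {(0,0), (0,3), (1,2), (1,5), (2,1), (2,4), (3,0), (3,3), (4,2), (4,5), (5,1), (5,4), (6,0), (6,3), (7,2), (7,5), (8,1), (8,4)}.
So G has 4 subgroups of order 18.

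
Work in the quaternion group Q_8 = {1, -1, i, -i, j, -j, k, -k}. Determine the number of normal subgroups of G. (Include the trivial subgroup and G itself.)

G has 6 subgroups. Checking conjugation-invariance by order — order 1: 1/1 normal; order 2: 1/1 normal; order 4: 3/3 normal; order 8: 1/1 normal.
Total normal subgroups: 6.

6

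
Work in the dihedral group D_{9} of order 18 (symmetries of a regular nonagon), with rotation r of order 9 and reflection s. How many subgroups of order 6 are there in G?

3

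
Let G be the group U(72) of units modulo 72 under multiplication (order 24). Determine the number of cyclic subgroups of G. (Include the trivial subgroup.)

16

Group the elements of G by the cyclic subgroup they generate; each cyclic subgroup of order d accounts for φ(d) elements.
Cyclic subgroups by order — order 1: 1; order 2: 7; order 3: 1; order 6: 7.
Total: 16.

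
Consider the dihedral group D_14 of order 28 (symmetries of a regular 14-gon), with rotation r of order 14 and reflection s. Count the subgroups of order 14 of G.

3

|G| = 28 and 14 | 28, so subgroups of order 14 are possible by Lagrange.
The subgroups of order 14 are: {e, r, r^2, r^3, r^4, r^5, r^6, r^7, r^8, r^9, r^10, r^11, r^12, r^13}; {e, r^2, r^4, r^6, r^8, r^10, r^12, s, r^2s, r^4s, r^6s, r^8s, r^10s, r^12s}; {e, r^2, r^4, r^6, r^8, r^10, r^12, rs, r^3s, r^5s, r^7s, r^9s, r^11s, r^13s}.
So G has 3 subgroups of order 14.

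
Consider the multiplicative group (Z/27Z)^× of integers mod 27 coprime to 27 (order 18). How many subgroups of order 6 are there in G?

|G| = 18 and 6 | 18, so subgroups of order 6 are possible by Lagrange.
The subgroups of order 6 are: {1, 8, 10, 17, 19, 26}.
So G has 1 subgroup of order 6.

1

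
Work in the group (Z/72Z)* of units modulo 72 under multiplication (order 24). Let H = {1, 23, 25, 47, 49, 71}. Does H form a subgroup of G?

|H| = 6 divides |G| = 24, consistent with Lagrange.
H contains the identity, every element's inverse is in H, and H is closed under ·: it is a subgroup.
In fact H = ⟨23⟩.

Yes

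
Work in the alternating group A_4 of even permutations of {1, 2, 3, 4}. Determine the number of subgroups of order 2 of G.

3

|G| = 12 and 2 | 12, so subgroups of order 2 are possible by Lagrange.
The subgroups of order 2 are: {e, (1 2)(3 4)}; {e, (1 3)(2 4)}; {e, (1 4)(2 3)}.
So G has 3 subgroups of order 2.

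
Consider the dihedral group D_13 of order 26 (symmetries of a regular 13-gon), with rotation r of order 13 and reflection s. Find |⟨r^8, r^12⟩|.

|⟨r^8⟩| = 13 and |⟨r^12⟩| = 13, so |H| is a multiple of lcm(13, 13) = 13 and divides |G| = 26.
Closing under the operation: H = {e, r, r^2, r^3, r^4, r^5, r^6, r^7, r^8, r^9, r^10, r^11, r^12}, so |H| = 13.

13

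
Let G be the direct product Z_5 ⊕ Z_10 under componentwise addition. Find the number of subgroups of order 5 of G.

|G| = 50 and 5 | 50, so subgroups of order 5 are possible by Lagrange.
The subgroups of order 5 are: {(0,0), (0,2), (0,4), (0,6), (0,8)}; {(0,0), (1,0), (2,0), (3,0), (4,0)}; {(0,0), (1,2), (2,4), (3,6), (4,8)}; {(0,0), (1,4), (2,8), (3,2), (4,6)}; … (6 in all).
So G has 6 subgroups of order 5.

6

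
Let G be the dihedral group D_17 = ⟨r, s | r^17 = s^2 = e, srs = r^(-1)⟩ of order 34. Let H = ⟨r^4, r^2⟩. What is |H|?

|⟨r^4⟩| = 17 and |⟨r^2⟩| = 17, so |H| is a multiple of lcm(17, 17) = 17 and divides |G| = 34.
Closing under the operation: H = {e, r, r^2, r^3, r^4, r^5, r^6, r^7, r^8, r^9, r^10, r^11, r^12, r^13, r^14, r^15, r^16}, so |H| = 17.

17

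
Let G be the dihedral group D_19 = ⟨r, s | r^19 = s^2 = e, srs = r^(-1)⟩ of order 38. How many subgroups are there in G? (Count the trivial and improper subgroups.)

22

|G| = 38, so by Lagrange every subgroup order divides 38. Divisors: 1, 2, 19, 38.
Subgroups by order — order 1: 1; order 2: 19; order 19: 1; order 38: 1.
Total: 1 + 19 + 1 + 1 = 22.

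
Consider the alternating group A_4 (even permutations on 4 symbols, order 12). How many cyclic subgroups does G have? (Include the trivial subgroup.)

Each element a generates a cyclic subgroup ⟨a⟩; distinct elements may generate the same one (a cyclic group of order d has φ(d) generators).
Cyclic subgroups by order — order 1: 1; order 2: 3; order 3: 4.
Total: 8.

8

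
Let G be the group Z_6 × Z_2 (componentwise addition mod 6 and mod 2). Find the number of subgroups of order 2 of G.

3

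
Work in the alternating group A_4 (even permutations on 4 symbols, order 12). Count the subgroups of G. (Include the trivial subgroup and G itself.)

|G| = 12, so by Lagrange every subgroup order divides 12. Divisors: 1, 2, 3, 4, 6, 12.
Subgroups by order — order 1: 1; order 2: 3; order 3: 4; order 4: 1; order 6: 0; order 12: 1.
Total: 1 + 3 + 4 + 1 + 0 + 1 = 10.

10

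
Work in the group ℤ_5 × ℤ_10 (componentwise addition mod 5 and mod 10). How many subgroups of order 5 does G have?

|G| = 50 and 5 | 50, so subgroups of order 5 are possible by Lagrange.
The subgroups of order 5 are: {(0,0), (0,2), (0,4), (0,6), (0,8)}; {(0,0), (1,0), (2,0), (3,0), (4,0)}; {(0,0), (1,2), (2,4), (3,6), (4,8)}; {(0,0), (1,4), (2,8), (3,2), (4,6)}; … (6 in all).
So G has 6 subgroups of order 5.

6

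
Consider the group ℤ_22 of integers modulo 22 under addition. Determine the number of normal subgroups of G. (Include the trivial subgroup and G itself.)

4

G is abelian, so every subgroup is normal.
G has 4 subgroups in total, hence 4 normal subgroups.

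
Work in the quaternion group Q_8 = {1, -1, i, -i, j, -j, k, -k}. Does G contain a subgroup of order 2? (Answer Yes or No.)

Yes

2 | 8. A subgroup of order 2 is {1, -1}.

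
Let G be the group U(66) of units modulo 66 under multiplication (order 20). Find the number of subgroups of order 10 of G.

|G| = 20 and 10 | 20, so subgroups of order 10 are possible by Lagrange.
The subgroups of order 10 are: {1, 7, 13, 19, 25, 31, 37, 43, 49, 61}; {1, 17, 25, 29, 31, 35, 37, 41, 49, 65}; {1, 5, 23, 25, 31, 37, 47, 49, 53, 59}.
So G has 3 subgroups of order 10.

3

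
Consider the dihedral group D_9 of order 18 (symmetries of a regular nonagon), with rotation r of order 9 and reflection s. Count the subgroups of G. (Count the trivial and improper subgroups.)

16

|G| = 18, so by Lagrange every subgroup order divides 18. Divisors: 1, 2, 3, 6, 9, 18.
Subgroups by order — order 1: 1; order 2: 9; order 3: 1; order 6: 3; order 9: 1; order 18: 1.
Total: 1 + 9 + 1 + 3 + 1 + 1 = 16.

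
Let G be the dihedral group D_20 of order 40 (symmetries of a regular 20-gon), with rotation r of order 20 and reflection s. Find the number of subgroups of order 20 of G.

3

|G| = 40 and 20 | 40, so subgroups of order 20 are possible by Lagrange.
The subgroups of order 20 are: {e, r, r^2, r^3, r^4, r^5, r^6, r^7, r^8, r^9, r^10, r^11, r^12, r^13, r^14, r^15, r^16, r^17, r^18, r^19}; {e, r^2, r^4, r^6, r^8, r^10, r^12, r^14, r^16, r^18, s, r^2s, r^4s, r^6s, r^8s, r^10s, r^12s, r^14s, r^16s, r^18s}; {e, r^2, r^4, r^6, r^8, r^10, r^12, r^14, r^16, r^18, rs, r^3s, r^5s, r^7s, r^9s, r^11s, r^13s, r^15s, r^17s, r^19s}.
So G has 3 subgroups of order 20.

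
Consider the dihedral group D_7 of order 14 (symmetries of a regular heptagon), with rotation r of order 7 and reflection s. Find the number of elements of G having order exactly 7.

The elements of order 7 are: r, r^2, r^3, r^4, r^5, r^6.
That's 6.

6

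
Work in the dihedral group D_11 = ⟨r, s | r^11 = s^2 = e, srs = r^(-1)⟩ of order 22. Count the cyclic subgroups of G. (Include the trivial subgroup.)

13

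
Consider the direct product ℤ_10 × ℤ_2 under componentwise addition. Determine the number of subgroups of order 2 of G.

|G| = 20 and 2 | 20, so subgroups of order 2 are possible by Lagrange.
The subgroups of order 2 are: {(0,0), (0,1)}; {(0,0), (5,0)}; {(0,0), (5,1)}.
So G has 3 subgroups of order 2.

3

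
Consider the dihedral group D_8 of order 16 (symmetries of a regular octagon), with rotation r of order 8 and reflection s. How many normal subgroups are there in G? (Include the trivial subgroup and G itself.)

G has 19 subgroups. Checking conjugation-invariance by order — order 1: 1/1 normal; order 2: 1/9 normal; order 4: 1/5 normal; order 8: 3/3 normal; order 16: 1/1 normal.
Total normal subgroups: 7.

7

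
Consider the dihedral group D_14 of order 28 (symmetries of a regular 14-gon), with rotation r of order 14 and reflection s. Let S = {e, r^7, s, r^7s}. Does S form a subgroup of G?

Yes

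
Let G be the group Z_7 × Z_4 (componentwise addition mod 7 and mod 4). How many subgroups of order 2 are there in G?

1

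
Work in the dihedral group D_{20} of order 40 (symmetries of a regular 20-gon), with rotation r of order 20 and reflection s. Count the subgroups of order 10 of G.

|G| = 40 and 10 | 40, so subgroups of order 10 are possible by Lagrange.
The subgroups of order 10 are: {e, r^2, r^4, r^6, r^8, r^10, r^12, r^14, r^16, r^18}; {e, r^4, r^8, r^12, r^16, r^2s, r^6s, r^10s, r^14s, r^18s}; {e, r^4, r^8, r^12, r^16, r^3s, r^7s, r^11s, r^15s, r^19s}; {e, r^4, r^8, r^12, r^16, s, r^4s, r^8s, r^12s, r^16s}; … (5 in all).
So G has 5 subgroups of order 10.

5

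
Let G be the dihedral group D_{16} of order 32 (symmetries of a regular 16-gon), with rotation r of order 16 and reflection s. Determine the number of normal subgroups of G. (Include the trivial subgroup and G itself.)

8

G has 36 subgroups. Checking conjugation-invariance by order — order 1: 1/1 normal; order 2: 1/17 normal; order 4: 1/9 normal; order 8: 1/5 normal; order 16: 3/3 normal; order 32: 1/1 normal.
Total normal subgroups: 8.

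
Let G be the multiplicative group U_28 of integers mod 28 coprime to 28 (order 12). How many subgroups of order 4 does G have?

|G| = 12 and 4 | 12, so subgroups of order 4 are possible by Lagrange.
The subgroups of order 4 are: {1, 13, 15, 27}.
So G has 1 subgroup of order 4.

1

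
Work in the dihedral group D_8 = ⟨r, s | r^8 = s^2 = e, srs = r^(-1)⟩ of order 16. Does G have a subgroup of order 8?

8 | 16. A subgroup of order 8 is {e, r, r^2, r^3, r^4, r^5, r^6, r^7}.

Yes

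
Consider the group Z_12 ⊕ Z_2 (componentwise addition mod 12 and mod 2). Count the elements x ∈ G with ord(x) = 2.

An element (a,b) has order lcm(ord(a), ord(b)); count pairs with lcm equal to 2.
Enumerating gives 3 such elements.

3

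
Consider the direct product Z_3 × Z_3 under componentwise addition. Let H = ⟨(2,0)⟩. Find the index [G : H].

3

|⟨(2,0)⟩| = 3 and |G| = 9.
By Lagrange, [G : H] = |G|/|H| = 9/3 = 3.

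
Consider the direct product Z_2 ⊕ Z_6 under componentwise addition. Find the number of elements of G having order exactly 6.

An element (a,b) has order lcm(ord(a), ord(b)); count pairs with lcm equal to 6.
Enumerating gives 6 such elements.

6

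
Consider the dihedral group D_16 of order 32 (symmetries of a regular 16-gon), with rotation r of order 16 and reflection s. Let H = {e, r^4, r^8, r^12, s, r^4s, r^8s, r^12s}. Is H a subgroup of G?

|H| = 8 divides |G| = 32, consistent with Lagrange.
H contains the identity, every element's inverse is in H, and H is closed under ·: it is a subgroup.

Yes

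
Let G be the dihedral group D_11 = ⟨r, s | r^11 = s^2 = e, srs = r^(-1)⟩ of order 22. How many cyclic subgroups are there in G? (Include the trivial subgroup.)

A cyclic subgroup of order d is generated by each of its φ(d) elements of order d, so the cyclic subgroups of order d number (#elements of order d)/φ(d).
Cyclic subgroups by order — order 1: 1; order 2: 11; order 11: 1.
Total: 13.

13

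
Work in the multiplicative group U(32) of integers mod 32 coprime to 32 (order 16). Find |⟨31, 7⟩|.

8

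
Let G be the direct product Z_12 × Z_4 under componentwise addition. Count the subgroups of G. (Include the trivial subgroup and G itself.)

30

|G| = 48, so by Lagrange every subgroup order divides 48. Divisors: 1, 2, 3, 4, 6, 8, 12, 16, 24, 48.
Subgroups by order — order 1: 1; order 2: 3; order 3: 1; order 4: 7; order 6: 3; order 8: 3; order 12: 7; order 16: 1; order 24: 3; order 48: 1.
Total: 1 + 3 + 1 + 7 + 3 + 3 + 7 + 1 + 3 + 1 = 30.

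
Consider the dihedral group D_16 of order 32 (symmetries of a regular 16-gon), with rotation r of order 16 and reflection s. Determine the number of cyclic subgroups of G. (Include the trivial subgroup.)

21

Each element a generates a cyclic subgroup ⟨a⟩; distinct elements may generate the same one (a cyclic group of order d has φ(d) generators).
Cyclic subgroups by order — order 1: 1; order 2: 17; order 4: 1; order 8: 1; order 16: 1.
Total: 21.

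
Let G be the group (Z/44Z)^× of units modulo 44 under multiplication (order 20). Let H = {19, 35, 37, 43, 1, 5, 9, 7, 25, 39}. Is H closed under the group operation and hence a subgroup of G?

Yes

|H| = 10 divides |G| = 20, consistent with Lagrange.
H contains the identity, every element's inverse is in H, and H is closed under ·: it is a subgroup.
In fact H = ⟨35⟩.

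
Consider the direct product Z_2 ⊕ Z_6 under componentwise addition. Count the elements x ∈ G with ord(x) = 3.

2

An element (a,b) has order lcm(ord(a), ord(b)); count pairs with lcm equal to 3.
Enumerating gives 2 such elements.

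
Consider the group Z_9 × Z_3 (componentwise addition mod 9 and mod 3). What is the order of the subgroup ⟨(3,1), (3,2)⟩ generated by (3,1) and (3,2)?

9

|⟨(3,1)⟩| = 3 and |⟨(3,2)⟩| = 3, so |H| is a multiple of lcm(3, 3) = 3 and divides |G| = 27.
Closing under the operation: H = {(0,0), (0,1), (0,2), (3,0), (3,1), (3,2), (6,0), (6,1), (6,2)}, so |H| = 9.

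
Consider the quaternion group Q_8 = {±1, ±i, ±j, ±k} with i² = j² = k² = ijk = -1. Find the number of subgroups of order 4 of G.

|G| = 8 and 4 | 8, so subgroups of order 4 are possible by Lagrange.
The subgroups of order 4 are: {1, -1, i, -i}; {1, -1, j, -j}; {1, -1, k, -k}.
So G has 3 subgroups of order 4.

3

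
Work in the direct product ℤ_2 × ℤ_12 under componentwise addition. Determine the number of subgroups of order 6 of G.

3

|G| = 24 and 6 | 24, so subgroups of order 6 are possible by Lagrange.
The subgroups of order 6 are: {(0,0), (0,2), (0,4), (0,6), (0,8), (0,10)}; {(0,0), (0,4), (0,8), (1,0), (1,4), (1,8)}; {(0,0), (0,4), (0,8), (1,2), (1,6), (1,10)}.
So G has 3 subgroups of order 6.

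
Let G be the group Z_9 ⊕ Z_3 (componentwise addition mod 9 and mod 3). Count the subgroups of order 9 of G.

4

|G| = 27 and 9 | 27, so subgroups of order 9 are possible by Lagrange.
The subgroups of order 9 are: {(0,0), (0,1), (0,2), (3,0), (3,1), (3,2), (6,0), (6,1), (6,2)}; {(0,0), (1,0), (2,0), (3,0), (4,0), (5,0), (6,0), (7,0), (8,0)}; {(0,0), (1,1), (2,2), (3,0), (4,1), (5,2), (6,0), (7,1), (8,2)}; {(0,0), (1,2), (2,1), (3,0), (4,2), (5,1), (6,0), (7,2), (8,1)}.
So G has 4 subgroups of order 9.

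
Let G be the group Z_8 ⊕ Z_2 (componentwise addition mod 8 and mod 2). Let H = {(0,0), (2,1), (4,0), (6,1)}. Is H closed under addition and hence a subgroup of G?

Yes

|H| = 4 divides |G| = 16, consistent with Lagrange.
H contains the identity, every element's inverse is in H, and H is closed under +: it is a subgroup.
In fact H = ⟨(6,1)⟩.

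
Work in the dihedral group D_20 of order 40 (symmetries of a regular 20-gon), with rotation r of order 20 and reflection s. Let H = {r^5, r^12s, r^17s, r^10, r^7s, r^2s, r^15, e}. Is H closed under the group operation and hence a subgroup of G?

Yes

|H| = 8 divides |G| = 40, consistent with Lagrange.
H contains the identity, every element's inverse is in H, and H is closed under ·: it is a subgroup.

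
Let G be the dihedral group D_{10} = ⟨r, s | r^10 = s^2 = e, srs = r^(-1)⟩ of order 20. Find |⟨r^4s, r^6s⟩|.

|⟨r^4s⟩| = 2 and |⟨r^6s⟩| = 2, so |H| is a multiple of lcm(2, 2) = 2 and divides |G| = 20.
Closing under the operation: H = {e, r^2, r^4, r^6, r^8, s, r^2s, r^4s, r^6s, r^8s}, so |H| = 10.

10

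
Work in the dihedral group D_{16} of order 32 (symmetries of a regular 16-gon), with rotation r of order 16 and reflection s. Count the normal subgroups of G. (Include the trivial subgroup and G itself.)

G has 36 subgroups. Checking conjugation-invariance by order — order 1: 1/1 normal; order 2: 1/17 normal; order 4: 1/9 normal; order 8: 1/5 normal; order 16: 3/3 normal; order 32: 1/1 normal.
Total normal subgroups: 8.

8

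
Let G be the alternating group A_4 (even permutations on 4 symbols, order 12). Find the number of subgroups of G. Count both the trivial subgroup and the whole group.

10

|G| = 12, so by Lagrange every subgroup order divides 12. Divisors: 1, 2, 3, 4, 6, 12.
Subgroups by order — order 1: 1; order 2: 3; order 3: 4; order 4: 1; order 6: 0; order 12: 1.
Total: 1 + 3 + 4 + 1 + 0 + 1 = 10.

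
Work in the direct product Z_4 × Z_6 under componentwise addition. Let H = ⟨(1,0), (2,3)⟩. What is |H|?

|⟨(1,0)⟩| = 4 and |⟨(2,3)⟩| = 2, so |H| is a multiple of lcm(4, 2) = 4 and divides |G| = 24.
Closing under the operation: H = {(0,0), (0,3), (1,0), (1,3), (2,0), (2,3), (3,0), (3,3)}, so |H| = 8.

8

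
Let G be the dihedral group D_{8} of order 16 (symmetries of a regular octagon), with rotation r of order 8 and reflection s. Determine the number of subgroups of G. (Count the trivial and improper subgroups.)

|G| = 16, so by Lagrange every subgroup order divides 16. Divisors: 1, 2, 4, 8, 16.
Subgroups by order — order 1: 1; order 2: 9; order 4: 5; order 8: 3; order 16: 1.
Total: 1 + 9 + 5 + 3 + 1 = 19.

19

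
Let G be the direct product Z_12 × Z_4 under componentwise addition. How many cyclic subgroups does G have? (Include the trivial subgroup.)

20

Group the elements of G by the cyclic subgroup they generate; each cyclic subgroup of order d accounts for φ(d) elements.
Cyclic subgroups by order — order 1: 1; order 2: 3; order 3: 1; order 4: 6; order 6: 3; order 12: 6.
Total: 20.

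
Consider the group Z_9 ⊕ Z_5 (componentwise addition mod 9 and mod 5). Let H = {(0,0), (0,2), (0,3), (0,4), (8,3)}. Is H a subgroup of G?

No

(8,3) ∈ H but its inverse (1,2) ∉ H, so H is not a subgroup.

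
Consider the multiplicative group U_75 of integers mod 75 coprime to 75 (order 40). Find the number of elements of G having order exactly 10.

Enumerating element orders in G gives 12 elements of order 10.

12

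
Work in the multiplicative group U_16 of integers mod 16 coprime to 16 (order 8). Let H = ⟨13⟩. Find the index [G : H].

2

|⟨13⟩| = 4 and |G| = 8.
By Lagrange, [G : H] = |G|/|H| = 8/4 = 2.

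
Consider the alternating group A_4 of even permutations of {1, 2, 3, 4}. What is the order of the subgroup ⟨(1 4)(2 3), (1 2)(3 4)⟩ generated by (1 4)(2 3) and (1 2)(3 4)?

4

|⟨(1 4)(2 3)⟩| = 2 and |⟨(1 2)(3 4)⟩| = 2, so |H| is a multiple of lcm(2, 2) = 2 and divides |G| = 12.
Closing under the operation: H = {e, (1 2)(3 4), (1 3)(2 4), (1 4)(2 3)}, so |H| = 4.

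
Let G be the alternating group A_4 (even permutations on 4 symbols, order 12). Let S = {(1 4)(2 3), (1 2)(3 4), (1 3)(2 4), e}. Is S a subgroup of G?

Yes

|S| = 4 divides |G| = 12, consistent with Lagrange.
S contains the identity, every element's inverse is in S, and S is closed under ∘: it is a subgroup.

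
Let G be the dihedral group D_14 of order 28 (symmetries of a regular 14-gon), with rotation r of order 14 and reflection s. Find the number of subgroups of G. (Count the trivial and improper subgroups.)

|G| = 28, so by Lagrange every subgroup order divides 28. Divisors: 1, 2, 4, 7, 14, 28.
Subgroups by order — order 1: 1; order 2: 15; order 4: 7; order 7: 1; order 14: 3; order 28: 1.
Total: 1 + 15 + 7 + 1 + 3 + 1 = 28.

28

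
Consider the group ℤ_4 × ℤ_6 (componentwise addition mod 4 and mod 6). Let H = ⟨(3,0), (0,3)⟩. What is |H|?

8

|⟨(3,0)⟩| = 4 and |⟨(0,3)⟩| = 2, so |H| is a multiple of lcm(4, 2) = 4 and divides |G| = 24.
Closing under the operation: H = {(0,0), (0,3), (1,0), (1,3), (2,0), (2,3), (3,0), (3,3)}, so |H| = 8.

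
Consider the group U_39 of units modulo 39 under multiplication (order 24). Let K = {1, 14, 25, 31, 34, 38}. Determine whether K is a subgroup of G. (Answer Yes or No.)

No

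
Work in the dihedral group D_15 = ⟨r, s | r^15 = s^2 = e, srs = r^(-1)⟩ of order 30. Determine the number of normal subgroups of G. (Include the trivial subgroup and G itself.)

G has 28 subgroups. Checking conjugation-invariance by order — order 1: 1/1 normal; order 2: 0/15 normal; order 3: 1/1 normal; order 5: 1/1 normal; order 6: 0/5 normal; order 10: 0/3 normal; order 15: 1/1 normal; order 30: 1/1 normal.
Total normal subgroups: 5.

5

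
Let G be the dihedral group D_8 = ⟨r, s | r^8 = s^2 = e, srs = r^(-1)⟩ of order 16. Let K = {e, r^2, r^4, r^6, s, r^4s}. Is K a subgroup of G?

No

|K| = 6 does not divide |G| = 16, so by Lagrange K is not a subgroup.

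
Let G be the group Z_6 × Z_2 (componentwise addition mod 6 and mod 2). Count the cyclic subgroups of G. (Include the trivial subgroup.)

8

Group the elements of G by the cyclic subgroup they generate; each cyclic subgroup of order d accounts for φ(d) elements.
Cyclic subgroups by order — order 1: 1; order 2: 3; order 3: 1; order 6: 3.
Total: 8.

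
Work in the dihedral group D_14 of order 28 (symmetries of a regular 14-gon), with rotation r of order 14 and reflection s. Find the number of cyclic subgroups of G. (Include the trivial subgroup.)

18

A cyclic subgroup of order d is generated by each of its φ(d) elements of order d, so the cyclic subgroups of order d number (#elements of order d)/φ(d).
Cyclic subgroups by order — order 1: 1; order 2: 15; order 7: 1; order 14: 1.
Total: 18.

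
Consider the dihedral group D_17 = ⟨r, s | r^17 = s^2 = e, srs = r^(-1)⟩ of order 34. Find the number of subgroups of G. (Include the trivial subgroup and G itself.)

20

|G| = 34, so by Lagrange every subgroup order divides 34. Divisors: 1, 2, 17, 34.
Subgroups by order — order 1: 1; order 2: 17; order 17: 1; order 34: 1.
Total: 1 + 17 + 1 + 1 = 20.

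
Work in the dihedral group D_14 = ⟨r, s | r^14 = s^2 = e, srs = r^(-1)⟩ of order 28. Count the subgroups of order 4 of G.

|G| = 28 and 4 | 28, so subgroups of order 4 are possible by Lagrange.
The subgroups of order 4 are: {e, r^7, r^3s, r^10s}; {e, r^7, r^4s, r^11s}; {e, r^7, r^5s, r^12s}; {e, r^7, r^6s, r^13s}; … (7 in all).
So G has 7 subgroups of order 4.

7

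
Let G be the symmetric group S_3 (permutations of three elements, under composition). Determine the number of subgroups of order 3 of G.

1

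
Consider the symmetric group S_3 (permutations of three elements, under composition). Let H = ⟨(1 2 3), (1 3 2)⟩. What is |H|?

|⟨(1 2 3)⟩| = 3 and |⟨(1 3 2)⟩| = 3, so |H| is a multiple of lcm(3, 3) = 3 and divides |G| = 6.
Closing under the operation: H = {e, (1 2 3), (1 3 2)}, so |H| = 3.

3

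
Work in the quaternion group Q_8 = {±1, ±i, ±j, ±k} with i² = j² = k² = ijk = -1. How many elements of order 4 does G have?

The elements of order 4 are: i, -i, j, -j, k, -k.
That's 6.

6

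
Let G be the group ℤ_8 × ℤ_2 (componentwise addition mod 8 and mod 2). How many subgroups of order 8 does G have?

|G| = 16 and 8 | 16, so subgroups of order 8 are possible by Lagrange.
The subgroups of order 8 are: {(0,0), (0,1), (2,0), (2,1), (4,0), (4,1), (6,0), (6,1)}; {(0,0), (1,0), (2,0), (3,0), (4,0), (5,0), (6,0), (7,0)}; {(0,0), (1,1), (2,0), (3,1), (4,0), (5,1), (6,0), (7,1)}.
So G has 3 subgroups of order 8.

3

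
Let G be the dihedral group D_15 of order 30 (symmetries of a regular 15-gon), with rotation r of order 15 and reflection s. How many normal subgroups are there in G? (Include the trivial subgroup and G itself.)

5

G has 28 subgroups. Checking conjugation-invariance by order — order 1: 1/1 normal; order 2: 0/15 normal; order 3: 1/1 normal; order 5: 1/1 normal; order 6: 0/5 normal; order 10: 0/3 normal; order 15: 1/1 normal; order 30: 1/1 normal.
Total normal subgroups: 5.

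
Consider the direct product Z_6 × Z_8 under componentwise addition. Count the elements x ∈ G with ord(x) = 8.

An element (a,b) has order lcm(ord(a), ord(b)); count pairs with lcm equal to 8.
Enumerating gives 8 such elements.

8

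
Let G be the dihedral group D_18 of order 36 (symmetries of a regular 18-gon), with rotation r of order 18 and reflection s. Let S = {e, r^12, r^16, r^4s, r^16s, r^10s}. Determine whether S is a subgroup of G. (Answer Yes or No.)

r^16 ∈ S but its inverse r^2 ∉ S, so S is not a subgroup.

No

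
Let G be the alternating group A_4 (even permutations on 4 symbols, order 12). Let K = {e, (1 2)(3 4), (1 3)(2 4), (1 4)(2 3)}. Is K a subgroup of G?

|K| = 4 divides |G| = 12, consistent with Lagrange.
K contains the identity, every element's inverse is in K, and K is closed under ∘: it is a subgroup.

Yes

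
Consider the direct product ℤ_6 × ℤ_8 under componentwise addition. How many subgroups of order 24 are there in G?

|G| = 48 and 24 | 48, so subgroups of order 24 are possible by Lagrange.
The subgroups of order 24 are: {(0,0), (0,1), (0,2), (0,3), (0,4), (0,5), (0,6), (0,7), (2,0), (2,1), (2,2), (2,3), (2,4), (2,5), (2,6), (2,7), (4,0), (4,1), (4,2), (4,3), (4,4), (4,5), (4,6), (4,7)}; {(0,0), (0,2), (0,4), (0,6), (1,0), (1,2), (1,4), (1,6), (2,0), (2,2), (2,4), (2,6), (3,0), (3,2), (3,4), (3,6), (4,0), (4,2), (4,4), (4,6), (5,0), (5,2), (5,4), (5,6)}; {(0,0), (0,2), (0,4), (0,6), (1,1), (1,3), (1,5), (1,7), (2,0), (2,2), (2,4), (2,6), (3,1), (3,3), (3,5), (3,7), (4,0), (4,2), (4,4), (4,6), (5,1), (5,3), (5,5), (5,7)}.
So G has 3 subgroups of order 24.

3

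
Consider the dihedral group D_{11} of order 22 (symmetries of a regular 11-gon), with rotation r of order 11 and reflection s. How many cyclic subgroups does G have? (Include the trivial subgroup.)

13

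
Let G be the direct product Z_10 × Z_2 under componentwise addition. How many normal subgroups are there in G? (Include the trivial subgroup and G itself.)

G is abelian, so every subgroup is normal.
G has 10 subgroups in total, hence 10 normal subgroups.

10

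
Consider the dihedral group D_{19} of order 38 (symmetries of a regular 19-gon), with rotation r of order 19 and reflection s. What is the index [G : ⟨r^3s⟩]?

19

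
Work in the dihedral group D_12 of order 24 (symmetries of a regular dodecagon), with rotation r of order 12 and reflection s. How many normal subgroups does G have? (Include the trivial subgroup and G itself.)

G has 34 subgroups. Checking conjugation-invariance by order — order 1: 1/1 normal; order 2: 1/13 normal; order 3: 1/1 normal; order 4: 1/7 normal; order 6: 1/5 normal; order 8: 0/3 normal; order 12: 3/3 normal; order 24: 1/1 normal.
Total normal subgroups: 9.

9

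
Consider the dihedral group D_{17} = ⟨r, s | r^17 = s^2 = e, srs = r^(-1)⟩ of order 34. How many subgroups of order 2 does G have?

17

|G| = 34 and 2 | 34, so subgroups of order 2 are possible by Lagrange.
The subgroups of order 2 are: {e, r^10s}; {e, r^11s}; {e, r^12s}; {e, r^13s}; … (17 in all).
So G has 17 subgroups of order 2.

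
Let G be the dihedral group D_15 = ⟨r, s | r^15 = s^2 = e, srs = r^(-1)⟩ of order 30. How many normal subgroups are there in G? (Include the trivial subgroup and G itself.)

5

G has 28 subgroups. Checking conjugation-invariance by order — order 1: 1/1 normal; order 2: 0/15 normal; order 3: 1/1 normal; order 5: 1/1 normal; order 6: 0/5 normal; order 10: 0/3 normal; order 15: 1/1 normal; order 30: 1/1 normal.
Total normal subgroups: 5.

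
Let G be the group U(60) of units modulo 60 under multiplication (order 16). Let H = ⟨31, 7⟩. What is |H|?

8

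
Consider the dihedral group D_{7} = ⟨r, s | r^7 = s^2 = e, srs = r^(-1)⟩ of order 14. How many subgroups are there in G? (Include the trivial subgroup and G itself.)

|G| = 14, so by Lagrange every subgroup order divides 14. Divisors: 1, 2, 7, 14.
Subgroups by order — order 1: 1; order 2: 7; order 7: 1; order 14: 1.
Total: 1 + 7 + 1 + 1 = 10.

10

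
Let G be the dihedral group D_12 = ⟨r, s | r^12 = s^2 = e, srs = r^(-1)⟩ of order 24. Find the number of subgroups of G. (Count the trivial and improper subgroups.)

34

|G| = 24, so by Lagrange every subgroup order divides 24. Divisors: 1, 2, 3, 4, 6, 8, 12, 24.
Subgroups by order — order 1: 1; order 2: 13; order 3: 1; order 4: 7; order 6: 5; order 8: 3; order 12: 3; order 24: 1.
Total: 1 + 13 + 1 + 7 + 5 + 3 + 3 + 1 = 34.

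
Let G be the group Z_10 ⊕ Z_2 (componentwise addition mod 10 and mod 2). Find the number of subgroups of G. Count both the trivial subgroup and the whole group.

|G| = 20, so by Lagrange every subgroup order divides 20. Divisors: 1, 2, 4, 5, 10, 20.
Subgroups by order — order 1: 1; order 2: 3; order 4: 1; order 5: 1; order 10: 3; order 20: 1.
Total: 1 + 3 + 1 + 1 + 3 + 1 = 10.

10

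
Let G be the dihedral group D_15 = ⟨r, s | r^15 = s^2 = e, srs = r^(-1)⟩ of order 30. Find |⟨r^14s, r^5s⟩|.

|⟨r^14s⟩| = 2 and |⟨r^5s⟩| = 2, so |H| is a multiple of lcm(2, 2) = 2 and divides |G| = 30.
Closing under the operation: H = {e, r^3, r^6, r^9, r^12, r^2s, r^5s, r^8s, r^11s, r^14s}, so |H| = 10.

10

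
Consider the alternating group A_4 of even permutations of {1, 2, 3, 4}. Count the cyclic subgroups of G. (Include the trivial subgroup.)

Each element a generates a cyclic subgroup ⟨a⟩; distinct elements may generate the same one (a cyclic group of order d has φ(d) generators).
Cyclic subgroups by order — order 1: 1; order 2: 3; order 3: 4.
Total: 8.

8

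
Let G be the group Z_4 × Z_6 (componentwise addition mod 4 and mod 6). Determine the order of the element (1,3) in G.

The order of (1,3) in Z_4 × Z_6 is lcm(ord(1) in Z_4, ord(3) in Z_6).
ord(1) = 4 and ord(3) = 2, so |⟨(1,3)⟩| = lcm(4, 2) = 4.

4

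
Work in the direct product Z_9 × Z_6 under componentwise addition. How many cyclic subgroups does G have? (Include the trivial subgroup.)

Group the elements of G by the cyclic subgroup they generate; each cyclic subgroup of order d accounts for φ(d) elements.
Cyclic subgroups by order — order 1: 1; order 2: 1; order 3: 4; order 6: 4; order 9: 3; order 18: 3.
Total: 16.

16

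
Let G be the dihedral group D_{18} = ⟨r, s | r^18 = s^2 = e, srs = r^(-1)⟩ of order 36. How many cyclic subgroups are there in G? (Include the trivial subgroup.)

24

Each element a generates a cyclic subgroup ⟨a⟩; distinct elements may generate the same one (a cyclic group of order d has φ(d) generators).
Cyclic subgroups by order — order 1: 1; order 2: 19; order 3: 1; order 6: 1; order 9: 1; order 18: 1.
Total: 24.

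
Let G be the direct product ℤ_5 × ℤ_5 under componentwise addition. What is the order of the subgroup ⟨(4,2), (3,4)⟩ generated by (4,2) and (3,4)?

5

|⟨(4,2)⟩| = 5 and |⟨(3,4)⟩| = 5, so |H| is a multiple of lcm(5, 5) = 5 and divides |G| = 25.
Closing under the operation: H = {(0,0), (1,3), (2,1), (3,4), (4,2)}, so |H| = 5.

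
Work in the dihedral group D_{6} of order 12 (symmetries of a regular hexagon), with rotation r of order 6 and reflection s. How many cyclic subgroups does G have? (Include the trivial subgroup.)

Group the elements of G by the cyclic subgroup they generate; each cyclic subgroup of order d accounts for φ(d) elements.
Cyclic subgroups by order — order 1: 1; order 2: 7; order 3: 1; order 6: 1.
Total: 10.

10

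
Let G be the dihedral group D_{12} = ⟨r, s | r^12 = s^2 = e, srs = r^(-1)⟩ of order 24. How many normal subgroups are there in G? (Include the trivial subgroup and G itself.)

G has 34 subgroups. Checking conjugation-invariance by order — order 1: 1/1 normal; order 2: 1/13 normal; order 3: 1/1 normal; order 4: 1/7 normal; order 6: 1/5 normal; order 8: 0/3 normal; order 12: 3/3 normal; order 24: 1/1 normal.
Total normal subgroups: 9.

9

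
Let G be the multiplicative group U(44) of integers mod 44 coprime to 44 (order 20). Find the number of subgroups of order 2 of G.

|G| = 20 and 2 | 20, so subgroups of order 2 are possible by Lagrange.
The subgroups of order 2 are: {1, 21}; {1, 23}; {1, 43}.
So G has 3 subgroups of order 2.

3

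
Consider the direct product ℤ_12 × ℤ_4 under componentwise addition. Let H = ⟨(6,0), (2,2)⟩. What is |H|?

12

|⟨(6,0)⟩| = 2 and |⟨(2,2)⟩| = 6, so |H| is a multiple of lcm(2, 6) = 6 and divides |G| = 48.
Closing under the operation: H = {(0,0), (0,2), (2,0), (2,2), (4,0), (4,2), (6,0), (6,2), (8,0), (8,2), (10,0), (10,2)}, so |H| = 12.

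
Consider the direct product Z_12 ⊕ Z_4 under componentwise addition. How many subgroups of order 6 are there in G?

3

|G| = 48 and 6 | 48, so subgroups of order 6 are possible by Lagrange.
The subgroups of order 6 are: {(0,0), (0,2), (4,0), (4,2), (8,0), (8,2)}; {(0,0), (2,0), (4,0), (6,0), (8,0), (10,0)}; {(0,0), (2,2), (4,0), (6,2), (8,0), (10,2)}.
So G has 3 subgroups of order 6.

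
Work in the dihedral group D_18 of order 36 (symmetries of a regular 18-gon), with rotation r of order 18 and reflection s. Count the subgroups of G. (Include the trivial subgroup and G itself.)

|G| = 36, so by Lagrange every subgroup order divides 36. Divisors: 1, 2, 3, 4, 6, 9, 12, 18, 36.
Subgroups by order — order 1: 1; order 2: 19; order 3: 1; order 4: 9; order 6: 7; order 9: 1; order 12: 3; order 18: 3; order 36: 1.
Total: 1 + 19 + 1 + 9 + 7 + 1 + 3 + 3 + 1 = 45.

45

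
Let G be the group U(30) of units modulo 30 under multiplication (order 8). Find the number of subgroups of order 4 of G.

3

|G| = 8 and 4 | 8, so subgroups of order 4 are possible by Lagrange.
The subgroups of order 4 are: {1, 11, 19, 29}; {1, 7, 13, 19}; {1, 17, 19, 23}.
So G has 3 subgroups of order 4.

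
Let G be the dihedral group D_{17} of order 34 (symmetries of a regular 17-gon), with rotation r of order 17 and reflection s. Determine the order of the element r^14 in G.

Computing powers of r^14: the smallest k with (r^14)^k = e is k = 17.

17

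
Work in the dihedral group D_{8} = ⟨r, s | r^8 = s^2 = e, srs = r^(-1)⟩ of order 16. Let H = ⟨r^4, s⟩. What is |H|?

4

|⟨r^4⟩| = 2 and |⟨s⟩| = 2, so |H| is a multiple of lcm(2, 2) = 2 and divides |G| = 16.
Closing under the operation: H = {e, r^4, s, r^4s}, so |H| = 4.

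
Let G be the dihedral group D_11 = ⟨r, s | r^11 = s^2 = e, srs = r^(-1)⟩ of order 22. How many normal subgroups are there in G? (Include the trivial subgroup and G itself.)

3

G has 14 subgroups. Checking conjugation-invariance by order — order 1: 1/1 normal; order 2: 0/11 normal; order 11: 1/1 normal; order 22: 1/1 normal.
Total normal subgroups: 3.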